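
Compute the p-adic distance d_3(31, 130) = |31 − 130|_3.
d_3(31, 130) = 1/9

Step 1 — x − y = 31 − 130 = -99. Step 2 — v_3(-99) = 2 (factor: -99 = −(3^2 · 11); the sign does not affect v_p). Step 3 — |x − y|_3 = 3^{-2} = 1/9.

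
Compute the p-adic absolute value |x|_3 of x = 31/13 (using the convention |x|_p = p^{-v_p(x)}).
|31/13|_3 = 1

Step 1 — compute v_3(x) by factoring powers of 3 out of the numerator and denominator: v_3(31/13) = 0. Step 2 — apply |x|_p = p^{-v_p(x)} = 3^{0} = 1.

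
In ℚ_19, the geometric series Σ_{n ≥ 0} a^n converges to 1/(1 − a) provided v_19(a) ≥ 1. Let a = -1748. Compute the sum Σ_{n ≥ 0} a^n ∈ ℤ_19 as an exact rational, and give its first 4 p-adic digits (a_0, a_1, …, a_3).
Σ a^n = 1/(1 − a) = 1/1749;  first 4 digits = (1, 3, 4, 16)

v_19(a) = 1 ≥ 1, so the series converges in ℤ_19 to 1/(1 − a) = 1/(1 − (-1748)) = 1/1749. Expand this rational in ℤ_19: compute digits iteratively via d_i = x_i mod 19, x_{i+1} = (x_i − d_i)/19. The first 4 digits are (1, 3, 4, 16).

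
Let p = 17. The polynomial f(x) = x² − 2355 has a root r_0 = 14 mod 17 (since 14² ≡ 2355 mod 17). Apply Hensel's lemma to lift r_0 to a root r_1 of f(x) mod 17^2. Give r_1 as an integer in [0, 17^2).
r_1 = 184 (mod 289)

Hensel's recurrence: r_{i+1} = r_i − f(r_i)·(f′(r_i))^{-1} mod 17^{i+2}, with f′(x) = 2x. Iterate:
  r_0 = 14 (mod 17)
  r_1 = 184 (mod 289)
Final: r_1 = 184, and one checks f(r_1) ≡ 0 mod 17^2.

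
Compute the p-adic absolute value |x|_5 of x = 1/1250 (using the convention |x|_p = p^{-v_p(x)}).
|1/1250|_5 = 625

Step 1 — compute v_5(x) by factoring powers of 5 out of the numerator and denominator: v_5(1/1250) = -4. Step 2 — apply |x|_p = p^{-v_p(x)} = 5^{4} = 625.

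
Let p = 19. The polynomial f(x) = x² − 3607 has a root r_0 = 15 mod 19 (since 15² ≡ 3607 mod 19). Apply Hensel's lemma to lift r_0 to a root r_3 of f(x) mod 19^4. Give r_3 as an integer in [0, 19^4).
r_3 = 44627 (mod 130321)

Hensel's recurrence: r_{i+1} = r_i − f(r_i)·(f′(r_i))^{-1} mod 19^{i+2}, with f′(x) = 2x. Iterate:
  r_0 = 15 (mod 19)
  r_1 = 224 (mod 361)
  r_2 = 3473 (mod 6859)
  r_3 = 44627 (mod 130321)
Final: r_3 = 44627, and one checks f(r_3) ≡ 0 mod 19^4.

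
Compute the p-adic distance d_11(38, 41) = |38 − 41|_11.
d_11(38, 41) = 1

Step 1 — x − y = 38 − 41 = -3. Step 2 — v_11(-3) = 0 (factor: -3 = −(11^0 · 3); the sign does not affect v_p). Step 3 — |x − y|_11 = 11^{0} = 1.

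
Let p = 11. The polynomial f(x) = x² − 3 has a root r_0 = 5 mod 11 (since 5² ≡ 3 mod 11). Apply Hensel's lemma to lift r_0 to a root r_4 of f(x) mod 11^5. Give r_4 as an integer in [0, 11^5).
r_4 = 26042 (mod 161051)

Hensel's recurrence: r_{i+1} = r_i − f(r_i)·(f′(r_i))^{-1} mod 11^{i+2}, with f′(x) = 2x. Iterate:
  r_0 = 5 (mod 11)
  r_1 = 27 (mod 121)
  r_2 = 753 (mod 1331)
  r_3 = 11401 (mod 14641)
  r_4 = 26042 (mod 161051)
Final: r_4 = 26042, and one checks f(r_4) ≡ 0 mod 11^5.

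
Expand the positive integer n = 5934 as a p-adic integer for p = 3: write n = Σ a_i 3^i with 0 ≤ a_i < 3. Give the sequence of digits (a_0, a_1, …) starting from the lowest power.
(a_0, a_1, …) = (0, 1, 2, 0, 1, 0, 2, 2)

Repeated division by 3 gives the digits low-to-high: 5934 = 1·3^1 + 2·3^2 + 1·3^4 + 2·3^6 + 2·3^7. Digit sequence: (0, 1, 2, 0, 1, 0, 2, 2).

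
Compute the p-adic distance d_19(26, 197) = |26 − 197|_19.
d_19(26, 197) = 1/19

Step 1 — x − y = 26 − 197 = -171. Step 2 — v_19(-171) = 1 (factor: -171 = −(19^1 · 9); the sign does not affect v_p). Step 3 — |x − y|_19 = 19^{-1} = 1/19.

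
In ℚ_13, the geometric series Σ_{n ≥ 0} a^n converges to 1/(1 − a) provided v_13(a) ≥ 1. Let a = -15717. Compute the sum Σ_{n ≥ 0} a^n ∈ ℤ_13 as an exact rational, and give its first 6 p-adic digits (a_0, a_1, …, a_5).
Σ a^n = 1/(1 − a) = 1/15718;  first 6 digits = (1, 0, 11, 5, 3, 2)

v_13(a) = 2 ≥ 1, so the series converges in ℤ_13 to 1/(1 − a) = 1/(1 − (-15717)) = 1/15718. Expand this rational in ℤ_13: compute digits iteratively via d_i = x_i mod 13, x_{i+1} = (x_i − d_i)/13. The first 6 digits are (1, 0, 11, 5, 3, 2).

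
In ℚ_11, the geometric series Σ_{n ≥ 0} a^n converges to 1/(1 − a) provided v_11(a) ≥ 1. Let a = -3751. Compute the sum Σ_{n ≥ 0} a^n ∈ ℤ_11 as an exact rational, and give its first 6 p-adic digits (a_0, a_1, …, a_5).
Σ a^n = 1/(1 − a) = 1/3752;  first 6 digits = (1, 0, 2, 8, 3, 10)

v_11(a) = 2 ≥ 1, so the series converges in ℤ_11 to 1/(1 − a) = 1/(1 − (-3751)) = 1/3752. Expand this rational in ℤ_11: compute digits iteratively via d_i = x_i mod 11, x_{i+1} = (x_i − d_i)/11. The first 6 digits are (1, 0, 2, 8, 3, 10).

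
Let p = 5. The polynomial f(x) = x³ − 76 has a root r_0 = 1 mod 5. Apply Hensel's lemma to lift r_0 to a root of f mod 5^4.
r_3 = 26 (mod 625)

Hensel: r_{i+1} = r_i − f(r_i)/f′(r_i) mod 5^{i+2}, where f′(x) = 3x². Iterate:
  r_0 = 1 (mod 5)
  r_1 = 1 (mod 25)
  r_2 = 26 (mod 125)
  r_3 = 26 (mod 625)
Final: r = 26 with f(r) ≡ 0 mod 5^4.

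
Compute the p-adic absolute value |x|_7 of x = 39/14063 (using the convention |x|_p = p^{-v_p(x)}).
|39/14063|_7 = 343

Step 1 — compute v_7(x) by factoring powers of 7 out of the numerator and denominator: v_7(39/14063) = -3. Step 2 — apply |x|_p = p^{-v_p(x)} = 7^{3} = 343.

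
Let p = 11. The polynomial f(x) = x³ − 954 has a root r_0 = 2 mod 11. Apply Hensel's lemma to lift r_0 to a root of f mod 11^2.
r_1 = 101 (mod 121)

Hensel: r_{i+1} = r_i − f(r_i)/f′(r_i) mod 11^{i+2}, where f′(x) = 3x². Iterate:
  r_0 = 2 (mod 11)
  r_1 = 101 (mod 121)
Final: r = 101 with f(r) ≡ 0 mod 11^2.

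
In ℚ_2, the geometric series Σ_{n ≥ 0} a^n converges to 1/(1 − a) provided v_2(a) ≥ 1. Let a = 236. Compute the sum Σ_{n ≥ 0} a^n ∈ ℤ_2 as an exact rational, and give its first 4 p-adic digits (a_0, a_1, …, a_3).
Σ a^n = 1/(1 − a) = -1/235;  first 4 digits = (1, 0, 1, 1)

v_2(a) = 2 ≥ 1, so the series converges in ℤ_2 to 1/(1 − a) = 1/(1 − 236) = -1/235. Expand this rational in ℤ_2: compute digits iteratively via d_i = x_i mod 2, x_{i+1} = (x_i − d_i)/2. The first 4 digits are (1, 0, 1, 1).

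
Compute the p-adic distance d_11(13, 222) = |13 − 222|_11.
d_11(13, 222) = 1/11

Step 1 — x − y = 13 − 222 = -209. Step 2 — v_11(-209) = 1 (factor: -209 = −(11^1 · 19); the sign does not affect v_p). Step 3 — |x − y|_11 = 11^{-1} = 1/11.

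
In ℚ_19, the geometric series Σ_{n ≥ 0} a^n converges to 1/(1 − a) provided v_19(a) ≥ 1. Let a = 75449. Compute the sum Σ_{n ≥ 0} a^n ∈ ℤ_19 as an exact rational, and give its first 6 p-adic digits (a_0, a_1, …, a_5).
Σ a^n = 1/(1 − a) = -1/75448;  first 6 digits = (1, 0, 0, 11, 0, 0)

v_19(a) = 3 ≥ 1, so the series converges in ℤ_19 to 1/(1 − a) = 1/(1 − 75449) = -1/75448. Expand this rational in ℤ_19: compute digits iteratively via d_i = x_i mod 19, x_{i+1} = (x_i − d_i)/19. The first 6 digits are (1, 0, 0, 11, 0, 0).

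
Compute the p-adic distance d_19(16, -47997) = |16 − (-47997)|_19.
d_19(16, -47997) = 1/6859

Step 1 — x − y = 16 − (-47997) = 48013. Step 2 — v_19(48013) = 3 (factor: 48013 = (19^3 · 7); the sign does not affect v_p). Step 3 — |x − y|_19 = 19^{-3} = 1/6859.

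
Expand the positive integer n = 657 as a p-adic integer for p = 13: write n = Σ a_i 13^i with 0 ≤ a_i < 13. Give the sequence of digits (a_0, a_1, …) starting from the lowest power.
(a_0, a_1, …) = (7, 11, 3)

Repeated division by 13 gives the digits low-to-high: 657 = 7 + 11·13^1 + 3·13^2. Digit sequence: (7, 11, 3).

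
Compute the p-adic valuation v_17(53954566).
v_17(53954566) = 5

v_17(n) is the largest exponent k such that 17^k divides n. Factor out: 53954566 = 17^5 · 38. (Sign doesn't affect v_p.) So v_17(53954566) = 5.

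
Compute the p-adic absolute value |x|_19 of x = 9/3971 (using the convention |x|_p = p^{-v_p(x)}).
|9/3971|_19 = 361

Step 1 — compute v_19(x) by factoring powers of 19 out of the numerator and denominator: v_19(9/3971) = -2. Step 2 — apply |x|_p = p^{-v_p(x)} = 19^{2} = 361.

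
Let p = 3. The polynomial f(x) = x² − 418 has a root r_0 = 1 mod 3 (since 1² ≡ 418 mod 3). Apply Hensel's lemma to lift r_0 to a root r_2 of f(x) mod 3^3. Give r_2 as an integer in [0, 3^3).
r_2 = 16 (mod 27)

Hensel's recurrence: r_{i+1} = r_i − f(r_i)·(f′(r_i))^{-1} mod 3^{i+2}, with f′(x) = 2x. Iterate:
  r_0 = 1 (mod 3)
  r_1 = 7 (mod 9)
  r_2 = 16 (mod 27)
Final: r_2 = 16, and one checks f(r_2) ≡ 0 mod 3^3.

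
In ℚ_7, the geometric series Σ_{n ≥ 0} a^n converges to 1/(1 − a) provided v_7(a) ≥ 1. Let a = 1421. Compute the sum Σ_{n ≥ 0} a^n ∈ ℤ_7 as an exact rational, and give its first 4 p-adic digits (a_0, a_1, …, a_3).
Σ a^n = 1/(1 − a) = -1/1420;  first 4 digits = (1, 0, 1, 4)

v_7(a) = 2 ≥ 1, so the series converges in ℤ_7 to 1/(1 − a) = 1/(1 − 1421) = -1/1420. Expand this rational in ℤ_7: compute digits iteratively via d_i = x_i mod 7, x_{i+1} = (x_i − d_i)/7. The first 4 digits are (1, 0, 1, 4).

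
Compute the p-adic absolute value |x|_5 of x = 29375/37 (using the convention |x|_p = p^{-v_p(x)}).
|29375/37|_5 = 1/625

Step 1 — compute v_5(x) by factoring powers of 5 out of the numerator and denominator: v_5(29375/37) = 4. Step 2 — apply |x|_p = p^{-v_p(x)} = 5^{-4} = 1/625.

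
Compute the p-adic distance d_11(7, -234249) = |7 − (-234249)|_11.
d_11(7, -234249) = 1/14641

Step 1 — x − y = 7 − (-234249) = 234256. Step 2 — v_11(234256) = 4 (factor: 234256 = (11^4 · 16); the sign does not affect v_p). Step 3 — |x − y|_11 = 11^{-4} = 1/14641.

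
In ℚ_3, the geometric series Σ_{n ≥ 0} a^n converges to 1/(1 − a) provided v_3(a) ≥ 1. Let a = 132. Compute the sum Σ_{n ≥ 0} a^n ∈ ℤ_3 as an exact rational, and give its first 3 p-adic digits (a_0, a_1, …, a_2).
Σ a^n = 1/(1 − a) = -1/131;  first 3 digits = (1, 2, 0)

v_3(a) = 1 ≥ 1, so the series converges in ℤ_3 to 1/(1 − a) = 1/(1 − 132) = -1/131. Expand this rational in ℤ_3: compute digits iteratively via d_i = x_i mod 3, x_{i+1} = (x_i − d_i)/3. The first 3 digits are (1, 2, 0).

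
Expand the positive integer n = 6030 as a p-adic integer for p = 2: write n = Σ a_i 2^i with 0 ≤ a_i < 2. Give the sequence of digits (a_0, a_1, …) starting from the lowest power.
(a_0, a_1, …) = (0, 1, 1, 1, 0, 0, 0, 1, 1, 1, 1, 0, 1)

Repeated division by 2 gives the digits low-to-high: 6030 = 1·2^1 + 1·2^2 + 1·2^3 + 1·2^7 + 1·2^8 + 1·2^9 + 1·2^10 + 1·2^12. Digit sequence: (0, 1, 1, 1, 0, 0, 0, 1, 1, 1, 1, 0, 1).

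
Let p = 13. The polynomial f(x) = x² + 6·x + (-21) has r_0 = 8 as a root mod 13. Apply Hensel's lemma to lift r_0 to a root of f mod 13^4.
r_3 = 411 (mod 28561)

Hensel: r_{i+1} = r_i − f(r_i)·(f′(r_i))^{-1} mod 13^{i+2}, f′(x) = 2x + 6. Iterate:
  r_0 = 8 (mod 13)
  r_1 = 73 (mod 169)
  r_2 = 411 (mod 2197)
  r_3 = 411 (mod 28561)
Final: r = 411 satisfies f(r) ≡ 0 mod 13^4.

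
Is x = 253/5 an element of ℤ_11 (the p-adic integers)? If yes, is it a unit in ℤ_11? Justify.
x ∈ ℤ_11 but not a unit; v_11(x) = 1 > 0

ℤ_11 = {x ∈ ℚ_11 : v_11(x) ≥ 0} and ℤ_11^× = {x ∈ ℤ_11 : v_11(x) = 0}. Here v_11(253/5) = v_11(num) − v_11(den) = 1; compare against these criteria.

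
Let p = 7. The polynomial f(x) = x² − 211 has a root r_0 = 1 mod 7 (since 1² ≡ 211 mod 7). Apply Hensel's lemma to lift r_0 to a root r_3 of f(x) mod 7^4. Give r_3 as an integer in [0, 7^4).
r_3 = 1968 (mod 2401)

Hensel's recurrence: r_{i+1} = r_i − f(r_i)·(f′(r_i))^{-1} mod 7^{i+2}, with f′(x) = 2x. Iterate:
  r_0 = 1 (mod 7)
  r_1 = 8 (mod 49)
  r_2 = 253 (mod 343)
  r_3 = 1968 (mod 2401)
Final: r_3 = 1968, and one checks f(r_3) ≡ 0 mod 7^4.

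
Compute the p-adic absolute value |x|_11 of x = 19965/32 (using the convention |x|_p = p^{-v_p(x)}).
|19965/32|_11 = 1/1331

Step 1 — compute v_11(x) by factoring powers of 11 out of the numerator and denominator: v_11(19965/32) = 3. Step 2 — apply |x|_p = p^{-v_p(x)} = 11^{-3} = 1/1331.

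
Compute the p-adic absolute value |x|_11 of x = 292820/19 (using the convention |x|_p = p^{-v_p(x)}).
|292820/19|_11 = 1/14641

Step 1 — compute v_11(x) by factoring powers of 11 out of the numerator and denominator: v_11(292820/19) = 4. Step 2 — apply |x|_p = p^{-v_p(x)} = 11^{-4} = 1/14641.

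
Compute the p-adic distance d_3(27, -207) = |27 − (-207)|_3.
d_3(27, -207) = 1/9

Step 1 — x − y = 27 − (-207) = 234. Step 2 — v_3(234) = 2 (factor: 234 = (3^2 · 26); the sign does not affect v_p). Step 3 — |x − y|_3 = 3^{-2} = 1/9.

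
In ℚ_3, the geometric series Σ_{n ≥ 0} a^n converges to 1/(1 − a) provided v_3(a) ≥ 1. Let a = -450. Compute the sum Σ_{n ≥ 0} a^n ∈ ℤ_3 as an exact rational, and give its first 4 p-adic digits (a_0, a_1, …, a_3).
Σ a^n = 1/(1 − a) = 1/451;  first 4 digits = (1, 0, 1, 1)

v_3(a) = 2 ≥ 1, so the series converges in ℤ_3 to 1/(1 − a) = 1/(1 − (-450)) = 1/451. Expand this rational in ℤ_3: compute digits iteratively via d_i = x_i mod 3, x_{i+1} = (x_i − d_i)/3. The first 4 digits are (1, 0, 1, 1).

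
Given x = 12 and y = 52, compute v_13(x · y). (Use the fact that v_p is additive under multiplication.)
v_13(624) = 1

v_p(x) = 0 (factor: 12 = 13^0 · 12); v_p(y) = 1 (factor: 52 = 13^1 · 4). Additivity: v_p(xy) = v_p(x) + v_p(y) = 0 + 1 = 1. (Direct check: xy = 624 = 13^1 · (48).)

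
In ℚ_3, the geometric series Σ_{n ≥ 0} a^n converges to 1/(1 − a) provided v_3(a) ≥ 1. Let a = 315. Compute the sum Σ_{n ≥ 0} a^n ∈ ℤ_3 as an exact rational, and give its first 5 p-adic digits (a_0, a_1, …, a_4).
Σ a^n = 1/(1 − a) = -1/314;  first 5 digits = (1, 0, 2, 2, 1)

v_3(a) = 2 ≥ 1, so the series converges in ℤ_3 to 1/(1 − a) = 1/(1 − 315) = -1/314. Expand this rational in ℤ_3: compute digits iteratively via d_i = x_i mod 3, x_{i+1} = (x_i − d_i)/3. The first 5 digits are (1, 0, 2, 2, 1).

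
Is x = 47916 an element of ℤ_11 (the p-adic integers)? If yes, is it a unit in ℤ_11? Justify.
x ∈ ℤ_11 but not a unit; v_11(x) = 3 > 0

ℤ_11 = {x ∈ ℚ_11 : v_11(x) ≥ 0} and ℤ_11^× = {x ∈ ℤ_11 : v_11(x) = 0}. Here v_11(47916) = v_11(num) − v_11(den) = 3; compare against these criteria.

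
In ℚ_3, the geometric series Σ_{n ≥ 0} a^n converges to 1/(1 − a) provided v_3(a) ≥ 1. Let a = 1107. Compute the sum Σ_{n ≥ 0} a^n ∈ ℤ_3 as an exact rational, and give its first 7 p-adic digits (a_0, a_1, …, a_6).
Σ a^n = 1/(1 − a) = -1/1106;  first 7 digits = (1, 0, 0, 2, 1, 1, 2)

v_3(a) = 3 ≥ 1, so the series converges in ℤ_3 to 1/(1 − a) = 1/(1 − 1107) = -1/1106. Expand this rational in ℤ_3: compute digits iteratively via d_i = x_i mod 3, x_{i+1} = (x_i − d_i)/3. The first 7 digits are (1, 0, 0, 2, 1, 1, 2).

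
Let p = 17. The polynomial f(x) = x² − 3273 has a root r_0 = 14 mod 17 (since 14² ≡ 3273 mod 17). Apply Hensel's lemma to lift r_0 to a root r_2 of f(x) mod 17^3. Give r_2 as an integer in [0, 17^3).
r_2 = 2921 (mod 4913)

Hensel's recurrence: r_{i+1} = r_i − f(r_i)·(f′(r_i))^{-1} mod 17^{i+2}, with f′(x) = 2x. Iterate:
  r_0 = 14 (mod 17)
  r_1 = 31 (mod 289)
  r_2 = 2921 (mod 4913)
Final: r_2 = 2921, and one checks f(r_2) ≡ 0 mod 17^3.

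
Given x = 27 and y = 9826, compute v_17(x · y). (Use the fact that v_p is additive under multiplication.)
v_17(265302) = 3

v_p(x) = 0 (factor: 27 = 17^0 · 27); v_p(y) = 3 (factor: 9826 = 17^3 · 2). Additivity: v_p(xy) = v_p(x) + v_p(y) = 0 + 3 = 3. (Direct check: xy = 265302 = 17^3 · (54).)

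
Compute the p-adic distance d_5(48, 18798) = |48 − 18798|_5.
d_5(48, 18798) = 1/3125

Step 1 — x − y = 48 − 18798 = -18750. Step 2 — v_5(-18750) = 5 (factor: -18750 = −(5^5 · 6); the sign does not affect v_p). Step 3 — |x − y|_5 = 5^{-5} = 1/3125.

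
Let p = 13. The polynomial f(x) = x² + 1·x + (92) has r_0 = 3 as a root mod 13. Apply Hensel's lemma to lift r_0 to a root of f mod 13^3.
r_2 = 1654 (mod 2197)

Hensel: r_{i+1} = r_i − f(r_i)·(f′(r_i))^{-1} mod 13^{i+2}, f′(x) = 2x + 1. Iterate:
  r_0 = 3 (mod 13)
  r_1 = 133 (mod 169)
  r_2 = 1654 (mod 2197)
Final: r = 1654 satisfies f(r) ≡ 0 mod 13^3.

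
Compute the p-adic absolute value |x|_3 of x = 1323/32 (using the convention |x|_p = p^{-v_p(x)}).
|1323/32|_3 = 1/27

Step 1 — compute v_3(x) by factoring powers of 3 out of the numerator and denominator: v_3(1323/32) = 3. Step 2 — apply |x|_p = p^{-v_p(x)} = 3^{-3} = 1/27.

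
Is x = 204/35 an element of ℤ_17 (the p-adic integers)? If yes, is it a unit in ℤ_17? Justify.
x ∈ ℤ_17 but not a unit; v_17(x) = 1 > 0

ℤ_17 = {x ∈ ℚ_17 : v_17(x) ≥ 0} and ℤ_17^× = {x ∈ ℤ_17 : v_17(x) = 0}. Here v_17(204/35) = v_17(num) − v_17(den) = 1; compare against these criteria.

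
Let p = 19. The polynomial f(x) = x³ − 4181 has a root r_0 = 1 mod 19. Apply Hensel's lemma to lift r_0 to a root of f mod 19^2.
r_1 = 191 (mod 361)

Hensel: r_{i+1} = r_i − f(r_i)/f′(r_i) mod 19^{i+2}, where f′(x) = 3x². Iterate:
  r_0 = 1 (mod 19)
  r_1 = 191 (mod 361)
Final: r = 191 with f(r) ≡ 0 mod 19^2.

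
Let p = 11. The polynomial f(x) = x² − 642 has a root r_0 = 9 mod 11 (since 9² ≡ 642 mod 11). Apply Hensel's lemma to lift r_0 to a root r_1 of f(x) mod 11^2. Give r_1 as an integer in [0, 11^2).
r_1 = 20 (mod 121)

Hensel's recurrence: r_{i+1} = r_i − f(r_i)·(f′(r_i))^{-1} mod 11^{i+2}, with f′(x) = 2x. Iterate:
  r_0 = 9 (mod 11)
  r_1 = 20 (mod 121)
Final: r_1 = 20, and one checks f(r_1) ≡ 0 mod 11^2.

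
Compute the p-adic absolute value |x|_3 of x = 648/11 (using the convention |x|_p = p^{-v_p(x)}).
|648/11|_3 = 1/81

Step 1 — compute v_3(x) by factoring powers of 3 out of the numerator and denominator: v_3(648/11) = 4. Step 2 — apply |x|_p = p^{-v_p(x)} = 3^{-4} = 1/81.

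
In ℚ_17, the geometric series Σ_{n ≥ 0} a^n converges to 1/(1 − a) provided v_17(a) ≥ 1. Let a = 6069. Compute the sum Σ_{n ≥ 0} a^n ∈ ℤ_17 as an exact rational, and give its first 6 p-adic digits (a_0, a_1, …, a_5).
Σ a^n = 1/(1 − a) = -1/6068;  first 6 digits = (1, 0, 4, 1, 16, 8)

v_17(a) = 2 ≥ 1, so the series converges in ℤ_17 to 1/(1 − a) = 1/(1 − 6069) = -1/6068. Expand this rational in ℤ_17: compute digits iteratively via d_i = x_i mod 17, x_{i+1} = (x_i − d_i)/17. The first 6 digits are (1, 0, 4, 1, 16, 8).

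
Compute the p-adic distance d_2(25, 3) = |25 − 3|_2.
d_2(25, 3) = 1/2

Step 1 — x − y = 25 − 3 = 22. Step 2 — v_2(22) = 1 (factor: 22 = (2^1 · 11); the sign does not affect v_p). Step 3 — |x − y|_2 = 2^{-1} = 1/2.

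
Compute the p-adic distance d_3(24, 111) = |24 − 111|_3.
d_3(24, 111) = 1/3

Step 1 — x − y = 24 − 111 = -87. Step 2 — v_3(-87) = 1 (factor: -87 = −(3^1 · 29); the sign does not affect v_p). Step 3 — |x − y|_3 = 3^{-1} = 1/3.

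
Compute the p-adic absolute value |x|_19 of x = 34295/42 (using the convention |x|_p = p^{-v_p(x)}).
|34295/42|_19 = 1/6859

Step 1 — compute v_19(x) by factoring powers of 19 out of the numerator and denominator: v_19(34295/42) = 3. Step 2 — apply |x|_p = p^{-v_p(x)} = 19^{-3} = 1/6859.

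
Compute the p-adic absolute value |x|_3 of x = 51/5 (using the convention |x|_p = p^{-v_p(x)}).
|51/5|_3 = 1/3

Step 1 — compute v_3(x) by factoring powers of 3 out of the numerator and denominator: v_3(51/5) = 1. Step 2 — apply |x|_p = p^{-v_p(x)} = 3^{-1} = 1/3.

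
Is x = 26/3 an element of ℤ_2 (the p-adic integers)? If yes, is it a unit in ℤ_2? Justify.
x ∈ ℤ_2 but not a unit; v_2(x) = 1 > 0

ℤ_2 = {x ∈ ℚ_2 : v_2(x) ≥ 0} and ℤ_2^× = {x ∈ ℤ_2 : v_2(x) = 0}. Here v_2(26/3) = v_2(num) − v_2(den) = 1; compare against these criteria.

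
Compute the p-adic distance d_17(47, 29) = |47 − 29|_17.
d_17(47, 29) = 1

Step 1 — x − y = 47 − 29 = 18. Step 2 — v_17(18) = 0 (factor: 18 = (17^0 · 18); the sign does not affect v_p). Step 3 — |x − y|_17 = 17^{0} = 1.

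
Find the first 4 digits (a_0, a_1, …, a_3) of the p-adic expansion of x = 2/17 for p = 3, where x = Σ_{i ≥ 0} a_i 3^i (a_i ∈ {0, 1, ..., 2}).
(a_0, …, a_3) = (1, 2, 1, 1)

v_3(2/17) = 0 (numerator and denominator both coprime to 3), so x ∈ ℤ_3^×. Compute digits iteratively via a_i = x_i mod 3, x_{i+1} = (x_i − a_i)/3, with x_0 = x:
  x_0 = 2/17;  a_0 = 1;  x_1 = (x_0 − 1)/3 = -5/17
  x_1 = -5/17;  a_1 = 2;  x_2 = (x_1 − 2)/3 = -13/17
  x_2 = -13/17;  a_2 = 1;  x_3 = (x_2 − 1)/3 = -10/17
  x_3 = -10/17;  a_3 = 1;  x_4 = (x_3 − 1)/3 = -9/17
Digits: (1, 2, 1, 1).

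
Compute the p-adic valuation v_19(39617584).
v_19(39617584) = 5

v_19(n) is the largest exponent k such that 19^k divides n. Factor out: 39617584 = 19^5 · 16. (Sign doesn't affect v_p.) So v_19(39617584) = 5.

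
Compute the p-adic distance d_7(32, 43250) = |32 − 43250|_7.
d_7(32, 43250) = 1/2401

Step 1 — x − y = 32 − 43250 = -43218. Step 2 — v_7(-43218) = 4 (factor: -43218 = −(7^4 · 18); the sign does not affect v_p). Step 3 — |x − y|_7 = 7^{-4} = 1/2401.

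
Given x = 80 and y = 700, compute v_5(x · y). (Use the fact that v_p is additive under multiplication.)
v_5(56000) = 3

v_p(x) = 1 (factor: 80 = 5^1 · 16); v_p(y) = 2 (factor: 700 = 5^2 · 28). Additivity: v_p(xy) = v_p(x) + v_p(y) = 1 + 2 = 3. (Direct check: xy = 56000 = 5^3 · (448).)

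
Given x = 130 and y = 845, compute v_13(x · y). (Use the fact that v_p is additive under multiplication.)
v_13(109850) = 3

v_p(x) = 1 (factor: 130 = 13^1 · 10); v_p(y) = 2 (factor: 845 = 13^2 · 5). Additivity: v_p(xy) = v_p(x) + v_p(y) = 1 + 2 = 3. (Direct check: xy = 109850 = 13^3 · (50).)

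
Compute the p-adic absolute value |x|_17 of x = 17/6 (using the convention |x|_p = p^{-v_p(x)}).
|17/6|_17 = 1/17

Step 1 — compute v_17(x) by factoring powers of 17 out of the numerator and denominator: v_17(17/6) = 1. Step 2 — apply |x|_p = p^{-v_p(x)} = 17^{-1} = 1/17.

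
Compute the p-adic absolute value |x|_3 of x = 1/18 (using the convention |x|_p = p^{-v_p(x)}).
|1/18|_3 = 9

Step 1 — compute v_3(x) by factoring powers of 3 out of the numerator and denominator: v_3(1/18) = -2. Step 2 — apply |x|_p = p^{-v_p(x)} = 3^{2} = 9.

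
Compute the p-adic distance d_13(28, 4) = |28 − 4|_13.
d_13(28, 4) = 1

Step 1 — x − y = 28 − 4 = 24. Step 2 — v_13(24) = 0 (factor: 24 = (13^0 · 24); the sign does not affect v_p). Step 3 — |x − y|_13 = 13^{0} = 1.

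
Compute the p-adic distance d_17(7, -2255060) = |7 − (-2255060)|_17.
d_17(7, -2255060) = 1/83521

Step 1 — x − y = 7 − (-2255060) = 2255067. Step 2 — v_17(2255067) = 4 (factor: 2255067 = (17^4 · 27); the sign does not affect v_p). Step 3 — |x − y|_17 = 17^{-4} = 1/83521.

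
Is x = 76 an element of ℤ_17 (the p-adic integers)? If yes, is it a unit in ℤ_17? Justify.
x ∈ ℤ_17^× (unit); v_17(x) = 0

ℤ_17 = {x ∈ ℚ_17 : v_17(x) ≥ 0} and ℤ_17^× = {x ∈ ℤ_17 : v_17(x) = 0}. Here v_17(76) = v_17(num) − v_17(den) = 0; compare against these criteria.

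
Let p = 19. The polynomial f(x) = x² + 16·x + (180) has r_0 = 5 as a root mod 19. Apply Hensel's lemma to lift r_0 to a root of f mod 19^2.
r_1 = 119 (mod 361)

Hensel: r_{i+1} = r_i − f(r_i)·(f′(r_i))^{-1} mod 19^{i+2}, f′(x) = 2x + 16. Iterate:
  r_0 = 5 (mod 19)
  r_1 = 119 (mod 361)
Final: r = 119 satisfies f(r) ≡ 0 mod 19^2.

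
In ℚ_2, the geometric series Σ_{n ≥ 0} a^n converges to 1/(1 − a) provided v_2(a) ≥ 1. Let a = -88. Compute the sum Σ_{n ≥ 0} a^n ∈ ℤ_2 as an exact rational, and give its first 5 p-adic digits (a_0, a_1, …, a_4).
Σ a^n = 1/(1 − a) = 1/89;  first 5 digits = (1, 0, 0, 1, 0)

v_2(a) = 3 ≥ 1, so the series converges in ℤ_2 to 1/(1 − a) = 1/(1 − (-88)) = 1/89. Expand this rational in ℤ_2: compute digits iteratively via d_i = x_i mod 2, x_{i+1} = (x_i − d_i)/2. The first 5 digits are (1, 0, 0, 1, 0).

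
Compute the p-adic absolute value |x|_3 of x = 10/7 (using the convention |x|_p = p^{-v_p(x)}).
|10/7|_3 = 1

Step 1 — compute v_3(x) by factoring powers of 3 out of the numerator and denominator: v_3(10/7) = 0. Step 2 — apply |x|_p = p^{-v_p(x)} = 3^{0} = 1.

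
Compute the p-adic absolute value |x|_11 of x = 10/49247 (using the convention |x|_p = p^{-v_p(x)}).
|10/49247|_11 = 1331

Step 1 — compute v_11(x) by factoring powers of 11 out of the numerator and denominator: v_11(10/49247) = -3. Step 2 — apply |x|_p = p^{-v_p(x)} = 11^{3} = 1331.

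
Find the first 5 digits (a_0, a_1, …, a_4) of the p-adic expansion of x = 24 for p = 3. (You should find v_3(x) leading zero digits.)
(a_0, …, a_4) = (0, 2, 2, 0, 0)

v_3(24) = 1, so a_0 = ... = a_0 = 0. Factor out: x = 3^1 · u with u = 8 a unit in ℤ_3. Expand u iteratively via a_{v+i} = u_i mod 3, u_{i+1} = (u_i − a_{v+i})/3:
  u_0 = 8;  a_1 = 2;  u_1 = (u_0 − 2)/3 = 2
  u_1 = 2;  a_2 = 2;  u_2 = (u_1 − 2)/3 = 0
  u_2 = 0;  a_3 = 0;  u_3 = (u_2 − 0)/3 = 0
  u_3 = 0;  a_4 = 0;  u_4 = (u_3 − 0)/3 = 0
Digits: (0, 2, 2, 0, 0).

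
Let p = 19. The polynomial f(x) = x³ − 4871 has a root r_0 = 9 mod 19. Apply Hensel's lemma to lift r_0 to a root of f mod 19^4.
r_3 = 65578 (mod 130321)

Hensel: r_{i+1} = r_i − f(r_i)/f′(r_i) mod 19^{i+2}, where f′(x) = 3x². Iterate:
  r_0 = 9 (mod 19)
  r_1 = 237 (mod 361)
  r_2 = 3847 (mod 6859)
  r_3 = 65578 (mod 130321)
Final: r = 65578 with f(r) ≡ 0 mod 19^4.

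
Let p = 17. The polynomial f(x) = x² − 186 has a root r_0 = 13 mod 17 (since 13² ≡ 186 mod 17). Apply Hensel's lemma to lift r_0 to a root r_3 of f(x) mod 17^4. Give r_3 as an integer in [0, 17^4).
r_3 = 914 (mod 83521)

Hensel's recurrence: r_{i+1} = r_i − f(r_i)·(f′(r_i))^{-1} mod 17^{i+2}, with f′(x) = 2x. Iterate:
  r_0 = 13 (mod 17)
  r_1 = 47 (mod 289)
  r_2 = 914 (mod 4913)
  r_3 = 914 (mod 83521)
Final: r_3 = 914, and one checks f(r_3) ≡ 0 mod 17^4.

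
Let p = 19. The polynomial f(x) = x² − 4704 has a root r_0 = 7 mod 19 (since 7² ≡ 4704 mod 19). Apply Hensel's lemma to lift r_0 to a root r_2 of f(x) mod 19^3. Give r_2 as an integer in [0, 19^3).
r_2 = 159 (mod 6859)

Hensel's recurrence: r_{i+1} = r_i − f(r_i)·(f′(r_i))^{-1} mod 19^{i+2}, with f′(x) = 2x. Iterate:
  r_0 = 7 (mod 19)
  r_1 = 159 (mod 361)
  r_2 = 159 (mod 6859)
Final: r_2 = 159, and one checks f(r_2) ≡ 0 mod 19^3.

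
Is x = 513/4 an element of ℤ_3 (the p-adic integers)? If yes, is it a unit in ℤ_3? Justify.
x ∈ ℤ_3 but not a unit; v_3(x) = 3 > 0

ℤ_3 = {x ∈ ℚ_3 : v_3(x) ≥ 0} and ℤ_3^× = {x ∈ ℤ_3 : v_3(x) = 0}. Here v_3(513/4) = v_3(num) − v_3(den) = 3; compare against these criteria.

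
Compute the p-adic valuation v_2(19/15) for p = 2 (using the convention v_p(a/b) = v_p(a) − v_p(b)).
v_2(19/15) = 0

Factor powers of 2 from the numerator and denominator of the reduced fraction: 19 = 2^0 · 19 and 15 = 2^0 · 15. Apply v_p(a/b) = v_p(a) − v_p(b): v_2(19/15) = 0 − 0 = 0.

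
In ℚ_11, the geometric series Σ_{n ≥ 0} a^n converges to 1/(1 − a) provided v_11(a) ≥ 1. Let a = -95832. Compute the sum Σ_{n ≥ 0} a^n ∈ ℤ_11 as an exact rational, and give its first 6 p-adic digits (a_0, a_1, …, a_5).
Σ a^n = 1/(1 − a) = 1/95833;  first 6 digits = (1, 0, 0, 5, 4, 10)

v_11(a) = 3 ≥ 1, so the series converges in ℤ_11 to 1/(1 − a) = 1/(1 − (-95832)) = 1/95833. Expand this rational in ℤ_11: compute digits iteratively via d_i = x_i mod 11, x_{i+1} = (x_i − d_i)/11. The first 6 digits are (1, 0, 0, 5, 4, 10).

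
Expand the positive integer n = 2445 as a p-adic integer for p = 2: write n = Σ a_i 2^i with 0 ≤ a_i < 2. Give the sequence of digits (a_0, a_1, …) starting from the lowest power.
(a_0, a_1, …) = (1, 0, 1, 1, 0, 0, 0, 1, 1, 0, 0, 1)

Repeated division by 2 gives the digits low-to-high: 2445 = 1 + 1·2^2 + 1·2^3 + 1·2^7 + 1·2^8 + 1·2^11. Digit sequence: (1, 0, 1, 1, 0, 0, 0, 1, 1, 0, 0, 1).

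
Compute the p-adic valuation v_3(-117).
v_3(-117) = 2

v_3(n) is the largest exponent k such that 3^k divides n. Factor out: -117 = -3^2 · 13. (Sign doesn't affect v_p.) So v_3(-117) = 2.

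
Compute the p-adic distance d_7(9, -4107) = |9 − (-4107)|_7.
d_7(9, -4107) = 1/343

Step 1 — x − y = 9 − (-4107) = 4116. Step 2 — v_7(4116) = 3 (factor: 4116 = (7^3 · 12); the sign does not affect v_p). Step 3 — |x − y|_7 = 7^{-3} = 1/343.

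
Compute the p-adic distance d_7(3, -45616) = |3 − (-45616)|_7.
d_7(3, -45616) = 1/2401

Step 1 — x − y = 3 − (-45616) = 45619. Step 2 — v_7(45619) = 4 (factor: 45619 = (7^4 · 19); the sign does not affect v_p). Step 3 — |x − y|_7 = 7^{-4} = 1/2401.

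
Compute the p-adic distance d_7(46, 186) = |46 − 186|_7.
d_7(46, 186) = 1/7

Step 1 — x − y = 46 − 186 = -140. Step 2 — v_7(-140) = 1 (factor: -140 = −(7^1 · 20); the sign does not affect v_p). Step 3 — |x − y|_7 = 7^{-1} = 1/7.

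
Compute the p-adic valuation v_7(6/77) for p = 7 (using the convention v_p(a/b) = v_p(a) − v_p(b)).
v_7(6/77) = -1

Factor powers of 7 from the numerator and denominator of the reduced fraction: 6 = 7^0 · 6 and 77 = 7^1 · 11. Apply v_p(a/b) = v_p(a) − v_p(b): v_7(6/77) = 0 − 1 = -1.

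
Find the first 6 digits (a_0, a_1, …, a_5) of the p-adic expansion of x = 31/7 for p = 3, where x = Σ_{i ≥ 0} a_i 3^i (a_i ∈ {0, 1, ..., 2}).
(a_0, …, a_5) = (1, 2, 1, 0, 2, 1)

v_3(31/7) = 0 (numerator and denominator both coprime to 3), so x ∈ ℤ_3^×. Compute digits iteratively via a_i = x_i mod 3, x_{i+1} = (x_i − a_i)/3, with x_0 = x:
  x_0 = 31/7;  a_0 = 1;  x_1 = (x_0 − 1)/3 = 8/7
  x_1 = 8/7;  a_1 = 2;  x_2 = (x_1 − 2)/3 = -2/7
  x_2 = -2/7;  a_2 = 1;  x_3 = (x_2 − 1)/3 = -3/7
  x_3 = -3/7;  a_3 = 0;  x_4 = (x_3 − 0)/3 = -1/7
  x_4 = -1/7;  a_4 = 2;  x_5 = (x_4 − 2)/3 = -5/7
  x_5 = -5/7;  a_5 = 1;  x_6 = (x_5 − 1)/3 = -4/7
Digits: (1, 2, 1, 0, 2, 1).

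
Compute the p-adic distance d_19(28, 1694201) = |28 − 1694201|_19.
d_19(28, 1694201) = 1/130321

Step 1 — x − y = 28 − 1694201 = -1694173. Step 2 — v_19(-1694173) = 4 (factor: -1694173 = −(19^4 · 13); the sign does not affect v_p). Step 3 — |x − y|_19 = 19^{-4} = 1/130321.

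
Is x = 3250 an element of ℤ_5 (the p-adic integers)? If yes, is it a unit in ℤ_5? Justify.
x ∈ ℤ_5 but not a unit; v_5(x) = 3 > 0

ℤ_5 = {x ∈ ℚ_5 : v_5(x) ≥ 0} and ℤ_5^× = {x ∈ ℤ_5 : v_5(x) = 0}. Here v_5(3250) = v_5(num) − v_5(den) = 3; compare against these criteria.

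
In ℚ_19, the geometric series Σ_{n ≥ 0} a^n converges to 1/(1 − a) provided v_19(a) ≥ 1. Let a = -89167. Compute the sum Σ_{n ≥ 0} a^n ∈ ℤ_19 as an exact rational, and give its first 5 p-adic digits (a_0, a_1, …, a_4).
Σ a^n = 1/(1 − a) = 1/89168;  first 5 digits = (1, 0, 0, 6, 18)

v_19(a) = 3 ≥ 1, so the series converges in ℤ_19 to 1/(1 − a) = 1/(1 − (-89167)) = 1/89168. Expand this rational in ℤ_19: compute digits iteratively via d_i = x_i mod 19, x_{i+1} = (x_i − d_i)/19. The first 5 digits are (1, 0, 0, 6, 18).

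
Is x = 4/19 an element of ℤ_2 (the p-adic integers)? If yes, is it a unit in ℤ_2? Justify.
x ∈ ℤ_2 but not a unit; v_2(x) = 2 > 0

ℤ_2 = {x ∈ ℚ_2 : v_2(x) ≥ 0} and ℤ_2^× = {x ∈ ℤ_2 : v_2(x) = 0}. Here v_2(4/19) = v_2(num) − v_2(den) = 2; compare against these criteria.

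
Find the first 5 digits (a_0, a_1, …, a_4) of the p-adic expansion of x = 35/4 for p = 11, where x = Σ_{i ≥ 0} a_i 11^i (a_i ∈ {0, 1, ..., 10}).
(a_0, …, a_4) = (6, 3, 8, 2, 8)

v_11(35/4) = 0 (numerator and denominator both coprime to 11), so x ∈ ℤ_11^×. Compute digits iteratively via a_i = x_i mod 11, x_{i+1} = (x_i − a_i)/11, with x_0 = x:
  x_0 = 35/4;  a_0 = 6;  x_1 = (x_0 − 6)/11 = 1/4
  x_1 = 1/4;  a_1 = 3;  x_2 = (x_1 − 3)/11 = -1/4
  x_2 = -1/4;  a_2 = 8;  x_3 = (x_2 − 8)/11 = -3/4
  x_3 = -3/4;  a_3 = 2;  x_4 = (x_3 − 2)/11 = -1/4
  x_4 = -1/4;  a_4 = 8;  x_5 = (x_4 − 8)/11 = -3/4
Digits: (6, 3, 8, 2, 8).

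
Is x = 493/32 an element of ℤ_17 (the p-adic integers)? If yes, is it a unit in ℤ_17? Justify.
x ∈ ℤ_17 but not a unit; v_17(x) = 1 > 0

ℤ_17 = {x ∈ ℚ_17 : v_17(x) ≥ 0} and ℤ_17^× = {x ∈ ℤ_17 : v_17(x) = 0}. Here v_17(493/32) = v_17(num) − v_17(den) = 1; compare against these criteria.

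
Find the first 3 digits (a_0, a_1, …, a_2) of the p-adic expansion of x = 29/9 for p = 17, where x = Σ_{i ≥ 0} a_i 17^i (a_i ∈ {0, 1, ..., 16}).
(a_0, …, a_2) = (7, 13, 3)

v_17(29/9) = 0 (numerator and denominator both coprime to 17), so x ∈ ℤ_17^×. Compute digits iteratively via a_i = x_i mod 17, x_{i+1} = (x_i − a_i)/17, with x_0 = x:
  x_0 = 29/9;  a_0 = 7;  x_1 = (x_0 − 7)/17 = -2/9
  x_1 = -2/9;  a_1 = 13;  x_2 = (x_1 − 13)/17 = -7/9
  x_2 = -7/9;  a_2 = 3;  x_3 = (x_2 − 3)/17 = -2/9
Digits: (7, 13, 3).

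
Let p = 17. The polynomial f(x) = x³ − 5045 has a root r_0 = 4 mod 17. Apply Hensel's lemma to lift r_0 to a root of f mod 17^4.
r_3 = 2197 (mod 83521)

Hensel: r_{i+1} = r_i − f(r_i)/f′(r_i) mod 17^{i+2}, where f′(x) = 3x². Iterate:
  r_0 = 4 (mod 17)
  r_1 = 174 (mod 289)
  r_2 = 2197 (mod 4913)
  r_3 = 2197 (mod 83521)
Final: r = 2197 with f(r) ≡ 0 mod 17^4.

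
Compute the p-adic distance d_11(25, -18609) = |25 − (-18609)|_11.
d_11(25, -18609) = 1/1331

Step 1 — x − y = 25 − (-18609) = 18634. Step 2 — v_11(18634) = 3 (factor: 18634 = (11^3 · 14); the sign does not affect v_p). Step 3 — |x − y|_11 = 11^{-3} = 1/1331.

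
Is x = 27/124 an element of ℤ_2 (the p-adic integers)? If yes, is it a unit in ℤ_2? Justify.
x ∉ ℤ_2 (v_2(x) = -2 < 0)

ℤ_2 = {x ∈ ℚ_2 : v_2(x) ≥ 0} and ℤ_2^× = {x ∈ ℤ_2 : v_2(x) = 0}. Here v_2(27/124) = v_2(num) − v_2(den) = -2; compare against these criteria.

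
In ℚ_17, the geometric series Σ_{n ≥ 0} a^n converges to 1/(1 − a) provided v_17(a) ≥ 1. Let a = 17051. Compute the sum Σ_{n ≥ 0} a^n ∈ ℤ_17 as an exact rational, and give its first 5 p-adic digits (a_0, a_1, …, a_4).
Σ a^n = 1/(1 − a) = -1/17050;  first 5 digits = (1, 0, 8, 3, 13)

v_17(a) = 2 ≥ 1, so the series converges in ℤ_17 to 1/(1 − a) = 1/(1 − 17051) = -1/17050. Expand this rational in ℤ_17: compute digits iteratively via d_i = x_i mod 17, x_{i+1} = (x_i − d_i)/17. The first 5 digits are (1, 0, 8, 3, 13).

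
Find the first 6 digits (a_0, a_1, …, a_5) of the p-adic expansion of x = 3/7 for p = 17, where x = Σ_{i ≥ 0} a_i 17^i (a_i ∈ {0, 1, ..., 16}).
(a_0, …, a_5) = (15, 4, 7, 2, 12, 9)

v_17(3/7) = 0 (numerator and denominator both coprime to 17), so x ∈ ℤ_17^×. Compute digits iteratively via a_i = x_i mod 17, x_{i+1} = (x_i − a_i)/17, with x_0 = x:
  x_0 = 3/7;  a_0 = 15;  x_1 = (x_0 − 15)/17 = -6/7
  x_1 = -6/7;  a_1 = 4;  x_2 = (x_1 − 4)/17 = -2/7
  x_2 = -2/7;  a_2 = 7;  x_3 = (x_2 − 7)/17 = -3/7
  x_3 = -3/7;  a_3 = 2;  x_4 = (x_3 − 2)/17 = -1/7
  x_4 = -1/7;  a_4 = 12;  x_5 = (x_4 − 12)/17 = -5/7
  x_5 = -5/7;  a_5 = 9;  x_6 = (x_5 − 9)/17 = -4/7
Digits: (15, 4, 7, 2, 12, 9).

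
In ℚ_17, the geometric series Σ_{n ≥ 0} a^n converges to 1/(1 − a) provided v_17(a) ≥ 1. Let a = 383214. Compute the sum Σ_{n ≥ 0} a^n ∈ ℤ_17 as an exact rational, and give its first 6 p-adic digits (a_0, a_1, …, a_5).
Σ a^n = 1/(1 − a) = -1/383213;  first 6 digits = (1, 0, 0, 10, 4, 0)

v_17(a) = 3 ≥ 1, so the series converges in ℤ_17 to 1/(1 − a) = 1/(1 − 383214) = -1/383213. Expand this rational in ℤ_17: compute digits iteratively via d_i = x_i mod 17, x_{i+1} = (x_i − d_i)/17. The first 6 digits are (1, 0, 0, 10, 4, 0).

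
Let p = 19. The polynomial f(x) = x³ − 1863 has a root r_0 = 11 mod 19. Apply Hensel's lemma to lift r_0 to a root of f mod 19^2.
r_1 = 277 (mod 361)

Hensel: r_{i+1} = r_i − f(r_i)/f′(r_i) mod 19^{i+2}, where f′(x) = 3x². Iterate:
  r_0 = 11 (mod 19)
  r_1 = 277 (mod 361)
Final: r = 277 with f(r) ≡ 0 mod 19^2.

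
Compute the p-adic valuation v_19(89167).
v_19(89167) = 3

v_19(n) is the largest exponent k such that 19^k divides n. Factor out: 89167 = 19^3 · 13. (Sign doesn't affect v_p.) So v_19(89167) = 3.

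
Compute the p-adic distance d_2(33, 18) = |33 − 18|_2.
d_2(33, 18) = 1

Step 1 — x − y = 33 − 18 = 15. Step 2 — v_2(15) = 0 (factor: 15 = (2^0 · 15); the sign does not affect v_p). Step 3 — |x − y|_2 = 2^{0} = 1.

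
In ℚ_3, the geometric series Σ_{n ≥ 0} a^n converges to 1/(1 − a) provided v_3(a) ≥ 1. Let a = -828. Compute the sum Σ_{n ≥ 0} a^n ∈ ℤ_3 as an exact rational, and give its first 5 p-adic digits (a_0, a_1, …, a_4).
Σ a^n = 1/(1 − a) = 1/829;  first 5 digits = (1, 0, 1, 2, 2)

v_3(a) = 2 ≥ 1, so the series converges in ℤ_3 to 1/(1 − a) = 1/(1 − (-828)) = 1/829. Expand this rational in ℤ_3: compute digits iteratively via d_i = x_i mod 3, x_{i+1} = (x_i − d_i)/3. The first 5 digits are (1, 0, 1, 2, 2).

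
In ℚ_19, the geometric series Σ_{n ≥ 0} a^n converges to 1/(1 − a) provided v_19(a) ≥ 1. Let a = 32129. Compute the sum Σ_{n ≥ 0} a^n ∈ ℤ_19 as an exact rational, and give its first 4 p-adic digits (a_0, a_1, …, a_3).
Σ a^n = 1/(1 − a) = -1/32128;  first 4 digits = (1, 0, 13, 4)

v_19(a) = 2 ≥ 1, so the series converges in ℤ_19 to 1/(1 − a) = 1/(1 − 32129) = -1/32128. Expand this rational in ℤ_19: compute digits iteratively via d_i = x_i mod 19, x_{i+1} = (x_i − d_i)/19. The first 4 digits are (1, 0, 13, 4).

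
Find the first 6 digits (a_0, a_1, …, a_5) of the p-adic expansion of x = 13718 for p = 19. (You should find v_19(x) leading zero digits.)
(a_0, …, a_5) = (0, 0, 0, 2, 0, 0)

v_19(13718) = 3, so a_0 = ... = a_2 = 0. Factor out: x = 19^3 · u with u = 2 a unit in ℤ_19. Expand u iteratively via a_{v+i} = u_i mod 19, u_{i+1} = (u_i − a_{v+i})/19:
  u_0 = 2;  a_3 = 2;  u_1 = (u_0 − 2)/19 = 0
  u_1 = 0;  a_4 = 0;  u_2 = (u_1 − 0)/19 = 0
  u_2 = 0;  a_5 = 0;  u_3 = (u_2 − 0)/19 = 0
Digits: (0, 0, 0, 2, 0, 0).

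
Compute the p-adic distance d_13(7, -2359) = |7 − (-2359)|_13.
d_13(7, -2359) = 1/169

Step 1 — x − y = 7 − (-2359) = 2366. Step 2 — v_13(2366) = 2 (factor: 2366 = (13^2 · 14); the sign does not affect v_p). Step 3 — |x − y|_13 = 13^{-2} = 1/169.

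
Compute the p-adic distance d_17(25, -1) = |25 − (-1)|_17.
d_17(25, -1) = 1

Step 1 — x − y = 25 − (-1) = 26. Step 2 — v_17(26) = 0 (factor: 26 = (17^0 · 26); the sign does not affect v_p). Step 3 — |x − y|_17 = 17^{0} = 1.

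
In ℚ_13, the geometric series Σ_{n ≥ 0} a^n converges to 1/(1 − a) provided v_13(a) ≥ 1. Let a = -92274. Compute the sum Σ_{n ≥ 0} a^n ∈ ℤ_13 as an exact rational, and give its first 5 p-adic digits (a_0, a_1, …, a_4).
Σ a^n = 1/(1 − a) = 1/92275;  first 5 digits = (1, 0, 0, 10, 9)

v_13(a) = 3 ≥ 1, so the series converges in ℤ_13 to 1/(1 − a) = 1/(1 − (-92274)) = 1/92275. Expand this rational in ℤ_13: compute digits iteratively via d_i = x_i mod 13, x_{i+1} = (x_i − d_i)/13. The first 5 digits are (1, 0, 0, 10, 9).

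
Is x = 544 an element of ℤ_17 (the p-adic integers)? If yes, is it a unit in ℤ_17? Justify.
x ∈ ℤ_17 but not a unit; v_17(x) = 1 > 0

ℤ_17 = {x ∈ ℚ_17 : v_17(x) ≥ 0} and ℤ_17^× = {x ∈ ℤ_17 : v_17(x) = 0}. Here v_17(544) = v_17(num) − v_17(den) = 1; compare against these criteria.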